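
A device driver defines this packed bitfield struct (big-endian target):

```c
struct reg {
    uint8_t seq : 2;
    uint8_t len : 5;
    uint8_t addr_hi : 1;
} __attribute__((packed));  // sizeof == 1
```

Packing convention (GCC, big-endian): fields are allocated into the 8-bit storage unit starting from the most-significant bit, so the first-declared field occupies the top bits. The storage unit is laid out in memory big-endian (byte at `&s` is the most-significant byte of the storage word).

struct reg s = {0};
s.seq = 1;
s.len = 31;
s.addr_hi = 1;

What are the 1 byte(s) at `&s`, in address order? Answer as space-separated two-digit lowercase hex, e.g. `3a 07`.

seq (2b) val=1 bits=0x1 at bit 6: 0x40
len (5b) val=31 bits=0x1f at bit 1: 0x7e
addr_hi (1b) val=1 bits=0x1 at bit 0: 0x7f
word = 0x7f → big-endian bytes:
  [0]=0x7f

7f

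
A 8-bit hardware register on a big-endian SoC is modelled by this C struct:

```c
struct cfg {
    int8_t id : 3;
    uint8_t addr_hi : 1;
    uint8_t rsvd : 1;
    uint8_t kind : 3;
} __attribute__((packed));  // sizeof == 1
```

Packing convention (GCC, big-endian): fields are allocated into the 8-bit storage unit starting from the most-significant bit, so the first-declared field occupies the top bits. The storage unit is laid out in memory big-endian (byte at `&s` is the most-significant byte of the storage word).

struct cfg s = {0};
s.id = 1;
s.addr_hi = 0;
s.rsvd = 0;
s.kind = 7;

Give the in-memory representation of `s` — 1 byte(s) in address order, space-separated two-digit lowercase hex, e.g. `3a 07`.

27

id:3 = 1 → 0x1 << 5 → word 0x20
addr_hi:1 = 0 → 0x0 << 4 → word 0x20
rsvd:1 = 0 → 0x0 << 3 → word 0x20
kind:3 = 7 → 0x7 << 0 → word 0x27
word = 0x27 → big-endian bytes:
  [0]=0x27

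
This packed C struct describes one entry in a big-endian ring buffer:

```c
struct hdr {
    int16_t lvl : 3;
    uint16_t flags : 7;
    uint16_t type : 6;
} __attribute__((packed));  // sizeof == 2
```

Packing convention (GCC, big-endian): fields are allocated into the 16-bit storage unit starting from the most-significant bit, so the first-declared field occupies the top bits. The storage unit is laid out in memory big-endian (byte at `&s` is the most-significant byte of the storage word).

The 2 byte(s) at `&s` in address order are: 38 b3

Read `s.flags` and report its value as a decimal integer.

[0]=0x38 [1]=0xb3 (big-endian) → word 0x38b3
lvl [13+:3] = (word>>13) & 0x7 = 1
flags [6+:7] = (word>>6) & 0x7f = 98  ←
type [0+:6] = (word>>0) & 0x3f = 51

98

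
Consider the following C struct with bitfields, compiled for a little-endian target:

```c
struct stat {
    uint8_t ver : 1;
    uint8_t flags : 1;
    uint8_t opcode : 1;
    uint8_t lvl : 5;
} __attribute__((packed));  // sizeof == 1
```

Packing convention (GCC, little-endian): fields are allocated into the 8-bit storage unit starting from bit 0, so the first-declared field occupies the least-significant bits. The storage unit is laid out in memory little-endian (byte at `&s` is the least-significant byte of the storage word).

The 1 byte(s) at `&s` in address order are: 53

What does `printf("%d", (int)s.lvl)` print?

[0]=0x53 (little-endian) → word 0x53
ver:1 @ bit 0 → (0x53>>0)&0x1 = 0x1
flags:1 @ bit 1 → (0x53>>1)&0x1 = 0x1
opcode:1 @ bit 2 → (0x53>>2)&0x1 = 0x0
lvl:5 @ bit 3 → (0x53>>3)&0x1f = 0xa  ←

10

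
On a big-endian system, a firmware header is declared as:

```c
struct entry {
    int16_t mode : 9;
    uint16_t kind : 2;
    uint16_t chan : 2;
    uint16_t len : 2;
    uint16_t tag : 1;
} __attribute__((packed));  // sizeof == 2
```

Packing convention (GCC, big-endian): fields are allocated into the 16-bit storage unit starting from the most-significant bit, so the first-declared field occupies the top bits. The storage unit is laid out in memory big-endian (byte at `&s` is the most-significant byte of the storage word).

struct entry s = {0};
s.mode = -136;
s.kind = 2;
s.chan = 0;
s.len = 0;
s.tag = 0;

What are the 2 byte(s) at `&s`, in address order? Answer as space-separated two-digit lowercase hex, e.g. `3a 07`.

mode (9b) val=-136 bits=0x178 at bit 7: 0xbc00
kind (2b) val=2 bits=0x2 at bit 5: 0xbc40
chan (2b) val=0 bits=0x0 at bit 3: 0xbc40
len (2b) val=0 bits=0x0 at bit 1: 0xbc40
tag (1b) val=0 bits=0x0 at bit 0: 0xbc40
word = 0xbc40 → big-endian bytes:
  [0]=0xbc  [1]=0x40

bc 40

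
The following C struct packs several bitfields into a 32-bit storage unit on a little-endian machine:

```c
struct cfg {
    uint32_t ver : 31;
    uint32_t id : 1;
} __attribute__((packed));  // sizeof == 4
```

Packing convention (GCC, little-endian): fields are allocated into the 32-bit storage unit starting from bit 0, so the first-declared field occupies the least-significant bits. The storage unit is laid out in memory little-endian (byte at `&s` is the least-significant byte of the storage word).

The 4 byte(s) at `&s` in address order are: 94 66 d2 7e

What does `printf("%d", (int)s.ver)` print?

2127718036

[0]=0x94 [1]=0x66 [2]=0xd2 [3]=0x7e (little-endian) → word 0x7ed26694
ver:31 @ bit 0 → (0x7ed26694>>0)&0x7fffffff = 0x7ed26694  ←
id:1 @ bit 31 → (0x7ed26694>>31)&0x1 = 0x0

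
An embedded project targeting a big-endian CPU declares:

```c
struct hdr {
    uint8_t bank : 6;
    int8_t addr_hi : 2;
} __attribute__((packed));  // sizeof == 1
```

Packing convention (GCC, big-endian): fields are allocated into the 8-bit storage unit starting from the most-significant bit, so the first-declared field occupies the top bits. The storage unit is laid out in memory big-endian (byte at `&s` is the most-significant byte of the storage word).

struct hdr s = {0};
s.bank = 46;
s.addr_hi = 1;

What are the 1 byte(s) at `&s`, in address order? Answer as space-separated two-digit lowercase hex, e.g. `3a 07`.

b9

[2+:6] bank=46 & 0x3f = 0x2e; word=0xb8
[0+:2] addr_hi=1 & 0x3 = 0x1; word=0xb9
word = 0xb9 → big-endian bytes:
  [0]=0xb9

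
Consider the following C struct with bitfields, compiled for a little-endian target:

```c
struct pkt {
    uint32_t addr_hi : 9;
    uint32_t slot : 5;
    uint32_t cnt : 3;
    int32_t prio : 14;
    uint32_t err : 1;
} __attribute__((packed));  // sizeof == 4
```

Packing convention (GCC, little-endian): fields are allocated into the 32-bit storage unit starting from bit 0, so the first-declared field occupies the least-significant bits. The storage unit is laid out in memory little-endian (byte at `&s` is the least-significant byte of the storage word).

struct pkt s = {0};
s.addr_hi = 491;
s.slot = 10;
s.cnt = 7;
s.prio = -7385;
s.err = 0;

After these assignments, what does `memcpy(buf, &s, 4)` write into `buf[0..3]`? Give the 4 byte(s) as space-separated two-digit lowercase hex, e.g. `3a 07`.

[0+:9] addr_hi=491 & 0x1ff = 0x1eb; word=0x000001eb
[9+:5] slot=10 & 0x1f = 0xa; word=0x000015eb
[14+:3] cnt=7 & 0x7 = 0x7; word=0x0001d5eb
[17+:14] prio=-7385 & 0x3fff = 0x2327; word=0x464fd5eb
[31+:1] err=0 & 0x1 = 0x0; word=0x464fd5eb
word = 0x464fd5eb → little-endian bytes:
  [0]=0xeb  [1]=0xd5  [2]=0x4f  [3]=0x46

eb d5 4f 46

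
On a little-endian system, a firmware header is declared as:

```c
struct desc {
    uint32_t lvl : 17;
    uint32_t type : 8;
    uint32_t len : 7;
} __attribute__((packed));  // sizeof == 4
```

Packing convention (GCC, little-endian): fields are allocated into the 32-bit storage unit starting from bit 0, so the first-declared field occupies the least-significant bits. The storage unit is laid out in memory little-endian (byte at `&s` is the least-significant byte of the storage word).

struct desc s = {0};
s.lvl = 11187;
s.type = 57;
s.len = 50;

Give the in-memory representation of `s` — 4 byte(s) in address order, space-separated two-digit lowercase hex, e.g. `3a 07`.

[0+:17] lvl=11187 & 0x1ffff = 0x2bb3; word=0x00002bb3
[17+:8] type=57 & 0xff = 0x39; word=0x00722bb3
[25+:7] len=50 & 0x7f = 0x32; word=0x64722bb3
word = 0x64722bb3 → little-endian bytes:
  [0]=0xb3  [1]=0x2b  [2]=0x72  [3]=0x64

b3 2b 72 64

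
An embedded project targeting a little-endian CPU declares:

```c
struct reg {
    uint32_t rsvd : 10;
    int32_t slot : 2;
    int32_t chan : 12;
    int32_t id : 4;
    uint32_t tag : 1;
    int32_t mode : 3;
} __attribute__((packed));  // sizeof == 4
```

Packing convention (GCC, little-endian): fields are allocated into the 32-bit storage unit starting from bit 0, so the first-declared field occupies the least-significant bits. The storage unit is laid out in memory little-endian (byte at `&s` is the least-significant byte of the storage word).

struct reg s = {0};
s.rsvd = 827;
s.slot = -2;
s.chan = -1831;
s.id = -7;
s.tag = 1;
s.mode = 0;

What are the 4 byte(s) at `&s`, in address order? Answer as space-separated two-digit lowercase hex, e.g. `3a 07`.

3b 9b 8d 19

[0+:10] rsvd=827 & 0x3ff = 0x33b; word=0x0000033b
[10+:2] slot=-2 & 0x3 = 0x2; word=0x00000b3b
[12+:12] chan=-1831 & 0xfff = 0x8d9; word=0x008d9b3b
[24+:4] id=-7 & 0xf = 0x9; word=0x098d9b3b
[28+:1] tag=1 & 0x1 = 0x1; word=0x198d9b3b
[29+:3] mode=0 & 0x7 = 0x0; word=0x198d9b3b
word = 0x198d9b3b → little-endian bytes:
  [0]=0x3b  [1]=0x9b  [2]=0x8d  [3]=0x19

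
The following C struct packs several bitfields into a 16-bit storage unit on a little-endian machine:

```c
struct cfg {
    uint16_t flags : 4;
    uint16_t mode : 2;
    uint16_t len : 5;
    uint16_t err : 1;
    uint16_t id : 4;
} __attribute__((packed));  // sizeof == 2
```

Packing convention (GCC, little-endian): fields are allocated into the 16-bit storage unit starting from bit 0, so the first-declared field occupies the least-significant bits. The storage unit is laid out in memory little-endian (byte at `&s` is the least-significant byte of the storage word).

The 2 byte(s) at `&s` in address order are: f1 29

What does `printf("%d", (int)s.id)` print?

2

[0]=0xf1 [1]=0x29 (little-endian) → word 0x29f1
flags:4 @ bit 0 → (0x29f1>>0)&0xf = 0x1
mode:2 @ bit 4 → (0x29f1>>4)&0x3 = 0x3
len:5 @ bit 6 → (0x29f1>>6)&0x1f = 0x7
err:1 @ bit 11 → (0x29f1>>11)&0x1 = 0x1
id:4 @ bit 12 → (0x29f1>>12)&0xf = 0x2  ←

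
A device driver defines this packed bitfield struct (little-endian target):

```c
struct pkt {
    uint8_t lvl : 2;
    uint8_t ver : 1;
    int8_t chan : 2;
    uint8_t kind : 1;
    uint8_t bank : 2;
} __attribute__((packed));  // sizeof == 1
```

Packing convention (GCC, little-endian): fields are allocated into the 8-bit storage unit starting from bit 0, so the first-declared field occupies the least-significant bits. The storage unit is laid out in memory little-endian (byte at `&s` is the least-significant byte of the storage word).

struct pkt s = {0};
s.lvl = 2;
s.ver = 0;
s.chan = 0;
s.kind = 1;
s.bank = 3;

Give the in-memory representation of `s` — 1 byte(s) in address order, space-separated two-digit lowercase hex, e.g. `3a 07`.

lvl (2b) val=2 bits=0x2 at bit 0: 0x02
ver (1b) val=0 bits=0x0 at bit 2: 0x02
chan (2b) val=0 bits=0x0 at bit 3: 0x02
kind (1b) val=1 bits=0x1 at bit 5: 0x22
bank (2b) val=3 bits=0x3 at bit 6: 0xe2
word = 0xe2 → little-endian bytes:
  [0]=0xe2

e2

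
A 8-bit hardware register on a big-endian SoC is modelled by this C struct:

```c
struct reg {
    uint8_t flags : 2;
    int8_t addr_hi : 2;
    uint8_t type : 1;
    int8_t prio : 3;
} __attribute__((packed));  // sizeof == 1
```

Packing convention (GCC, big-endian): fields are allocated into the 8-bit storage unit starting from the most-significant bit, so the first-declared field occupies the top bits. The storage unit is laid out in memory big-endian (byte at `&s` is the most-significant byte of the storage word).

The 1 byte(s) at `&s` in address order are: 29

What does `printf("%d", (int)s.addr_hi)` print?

[0]=0x29 (big-endian) → word 0x29
flags:2 @ bit 6 → (0x29>>6)&0x3 = 0x0
addr_hi:2 @ bit 4 → (0x29>>4)&0x3 = 0x2  ←
type:1 @ bit 3 → (0x29>>3)&0x1 = 0x1
prio:3 @ bit 0 → (0x29>>0)&0x7 = 0x1
addr_hi signed 2b, MSB=1: 2 - 4 = -2

-2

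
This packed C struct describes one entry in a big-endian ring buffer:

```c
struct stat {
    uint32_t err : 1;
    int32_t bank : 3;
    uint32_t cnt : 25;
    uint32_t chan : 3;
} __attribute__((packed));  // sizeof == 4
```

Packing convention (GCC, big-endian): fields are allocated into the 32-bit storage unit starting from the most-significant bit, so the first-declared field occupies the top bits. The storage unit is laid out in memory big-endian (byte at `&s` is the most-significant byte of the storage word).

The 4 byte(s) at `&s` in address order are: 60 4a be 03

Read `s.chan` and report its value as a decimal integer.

[0]=0x60 [1]=0x4a [2]=0xbe [3]=0x03 (big-endian) → word 0x604abe03
err [31+:1] = (word>>31) & 0x1 = 0
bank [28+:3] = (word>>28) & 0x7 = 6
cnt [3+:25] = (word>>3) & 0x1ffffff = 612288
chan [0+:3] = (word>>0) & 0x7 = 3  ←

3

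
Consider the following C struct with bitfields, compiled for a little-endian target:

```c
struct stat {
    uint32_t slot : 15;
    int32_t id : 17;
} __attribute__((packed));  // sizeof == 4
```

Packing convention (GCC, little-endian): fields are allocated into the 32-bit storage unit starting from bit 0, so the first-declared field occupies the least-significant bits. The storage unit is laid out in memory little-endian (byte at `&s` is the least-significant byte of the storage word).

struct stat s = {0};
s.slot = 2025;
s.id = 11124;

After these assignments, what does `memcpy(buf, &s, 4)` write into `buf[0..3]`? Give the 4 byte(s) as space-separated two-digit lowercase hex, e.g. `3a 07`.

slot:15 = 2025 → 0x7e9 << 0 → word 0x000007e9
id:17 = 11124 → 0x2b74 << 15 → word 0x15ba07e9
word = 0x15ba07e9 → little-endian bytes:
  [0]=0xe9  [1]=0x07  [2]=0xba  [3]=0x15

e9 07 ba 15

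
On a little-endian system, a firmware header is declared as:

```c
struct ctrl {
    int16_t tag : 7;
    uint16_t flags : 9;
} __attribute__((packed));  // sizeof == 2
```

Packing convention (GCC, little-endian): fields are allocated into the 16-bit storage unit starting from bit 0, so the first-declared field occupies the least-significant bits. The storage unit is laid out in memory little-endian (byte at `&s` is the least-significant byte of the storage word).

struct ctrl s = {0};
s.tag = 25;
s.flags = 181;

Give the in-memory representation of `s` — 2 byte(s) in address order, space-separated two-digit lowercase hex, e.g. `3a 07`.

99 5a

tag:7 = 25 → 0x19 << 0 → word 0x0019
flags:9 = 181 → 0xb5 << 7 → word 0x5a99
word = 0x5a99 → little-endian bytes:
  [0]=0x99  [1]=0x5a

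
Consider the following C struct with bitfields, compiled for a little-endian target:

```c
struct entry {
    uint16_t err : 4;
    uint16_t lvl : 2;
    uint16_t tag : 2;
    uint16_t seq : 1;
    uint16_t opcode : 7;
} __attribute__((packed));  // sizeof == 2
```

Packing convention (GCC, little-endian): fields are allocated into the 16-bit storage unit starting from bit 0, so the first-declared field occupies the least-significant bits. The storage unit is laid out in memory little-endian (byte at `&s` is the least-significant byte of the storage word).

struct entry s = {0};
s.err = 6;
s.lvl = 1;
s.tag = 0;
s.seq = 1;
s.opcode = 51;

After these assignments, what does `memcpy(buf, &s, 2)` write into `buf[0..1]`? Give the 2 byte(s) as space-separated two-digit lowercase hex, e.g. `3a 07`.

16 67

[0+:4] err=6 & 0xf = 0x6; word=0x0006
[4+:2] lvl=1 & 0x3 = 0x1; word=0x0016
[6+:2] tag=0 & 0x3 = 0x0; word=0x0016
[8+:1] seq=1 & 0x1 = 0x1; word=0x0116
[9+:7] opcode=51 & 0x7f = 0x33; word=0x6716
word = 0x6716 → little-endian bytes:
  [0]=0x16  [1]=0x67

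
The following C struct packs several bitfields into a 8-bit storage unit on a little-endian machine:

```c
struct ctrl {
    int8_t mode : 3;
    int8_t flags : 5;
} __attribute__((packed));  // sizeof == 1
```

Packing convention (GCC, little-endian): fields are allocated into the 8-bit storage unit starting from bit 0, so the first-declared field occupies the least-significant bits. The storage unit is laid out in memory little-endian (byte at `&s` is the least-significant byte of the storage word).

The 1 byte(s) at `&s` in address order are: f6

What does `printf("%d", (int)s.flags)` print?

-2

[0]=0xf6 (little-endian) → word 0xf6
mode [0+:3] = (word>>0) & 0x7 = 6
flags [3+:5] = (word>>3) & 0x1f = 30  ←
flags signed 5b, MSB=1: 30 - 32 = -2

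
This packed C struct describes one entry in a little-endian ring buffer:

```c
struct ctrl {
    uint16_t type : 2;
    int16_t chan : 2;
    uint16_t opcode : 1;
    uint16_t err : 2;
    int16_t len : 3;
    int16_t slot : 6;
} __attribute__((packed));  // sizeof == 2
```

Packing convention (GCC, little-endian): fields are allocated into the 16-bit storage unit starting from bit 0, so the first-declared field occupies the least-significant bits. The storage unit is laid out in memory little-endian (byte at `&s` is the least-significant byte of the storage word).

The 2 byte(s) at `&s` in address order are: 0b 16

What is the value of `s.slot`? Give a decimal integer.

[0]=0x0b [1]=0x16 (little-endian) → word 0x160b
type [0+:2] = (word>>0) & 0x3 = 3
chan [2+:2] = (word>>2) & 0x3 = 2
opcode [4+:1] = (word>>4) & 0x1 = 0
err [5+:2] = (word>>5) & 0x3 = 0
len [7+:3] = (word>>7) & 0x7 = 4
slot [10+:6] = (word>>10) & 0x3f = 5  ←
slot signed 6b, MSB=0: value = 5

5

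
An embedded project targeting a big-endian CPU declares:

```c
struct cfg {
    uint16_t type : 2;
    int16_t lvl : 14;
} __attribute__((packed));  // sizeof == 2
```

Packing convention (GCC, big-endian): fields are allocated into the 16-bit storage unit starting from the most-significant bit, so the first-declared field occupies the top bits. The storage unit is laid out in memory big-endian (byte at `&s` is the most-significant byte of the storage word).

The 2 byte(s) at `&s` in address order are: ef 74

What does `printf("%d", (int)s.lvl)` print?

-4236

[0]=0xef [1]=0x74 (big-endian) → word 0xef74
type [14+:2] = (word>>14) & 0x3 = 3
lvl [0+:14] = (word>>0) & 0x3fff = 12148  ←
lvl signed 14b, MSB=1: 12148 - 16384 = -4236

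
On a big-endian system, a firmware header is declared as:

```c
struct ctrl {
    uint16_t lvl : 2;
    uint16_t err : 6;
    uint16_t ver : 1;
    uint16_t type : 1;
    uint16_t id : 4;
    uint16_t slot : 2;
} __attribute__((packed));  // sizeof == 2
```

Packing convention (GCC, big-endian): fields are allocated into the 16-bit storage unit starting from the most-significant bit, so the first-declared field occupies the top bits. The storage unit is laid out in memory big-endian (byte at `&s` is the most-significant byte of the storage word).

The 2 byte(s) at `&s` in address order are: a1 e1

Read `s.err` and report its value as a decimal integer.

[0]=0xa1 [1]=0xe1 (big-endian) → word 0xa1e1
lvl [14+:2] = (word>>14) & 0x3 = 2
err [8+:6] = (word>>8) & 0x3f = 33  ←
ver [7+:1] = (word>>7) & 0x1 = 1
type [6+:1] = (word>>6) & 0x1 = 1
id [2+:4] = (word>>2) & 0xf = 8
slot [0+:2] = (word>>0) & 0x3 = 1

33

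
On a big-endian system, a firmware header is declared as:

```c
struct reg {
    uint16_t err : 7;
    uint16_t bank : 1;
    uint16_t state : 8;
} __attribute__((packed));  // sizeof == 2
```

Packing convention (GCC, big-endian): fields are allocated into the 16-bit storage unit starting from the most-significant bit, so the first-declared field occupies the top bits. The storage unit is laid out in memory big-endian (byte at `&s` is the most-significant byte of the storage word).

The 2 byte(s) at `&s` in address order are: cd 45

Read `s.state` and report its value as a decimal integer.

[0]=0xcd [1]=0x45 (big-endian) → word 0xcd45
err:7 @ bit 9 → (0xcd45>>9)&0x7f = 0x66
bank:1 @ bit 8 → (0xcd45>>8)&0x1 = 0x1
state:8 @ bit 0 → (0xcd45>>0)&0xff = 0x45  ←

69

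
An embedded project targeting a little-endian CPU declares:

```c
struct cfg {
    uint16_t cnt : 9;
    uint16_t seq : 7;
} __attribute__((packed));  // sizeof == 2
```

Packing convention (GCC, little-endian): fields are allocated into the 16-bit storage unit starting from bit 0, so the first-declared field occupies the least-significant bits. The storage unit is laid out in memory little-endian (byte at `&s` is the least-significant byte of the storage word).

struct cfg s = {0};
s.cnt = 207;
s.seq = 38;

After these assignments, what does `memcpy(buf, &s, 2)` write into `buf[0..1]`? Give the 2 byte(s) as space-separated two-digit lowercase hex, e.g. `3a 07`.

cf 4c

[0+:9] cnt=207 & 0x1ff = 0xcf; word=0x00cf
[9+:7] seq=38 & 0x7f = 0x26; word=0x4ccf
word = 0x4ccf → little-endian bytes:
  [0]=0xcf  [1]=0x4c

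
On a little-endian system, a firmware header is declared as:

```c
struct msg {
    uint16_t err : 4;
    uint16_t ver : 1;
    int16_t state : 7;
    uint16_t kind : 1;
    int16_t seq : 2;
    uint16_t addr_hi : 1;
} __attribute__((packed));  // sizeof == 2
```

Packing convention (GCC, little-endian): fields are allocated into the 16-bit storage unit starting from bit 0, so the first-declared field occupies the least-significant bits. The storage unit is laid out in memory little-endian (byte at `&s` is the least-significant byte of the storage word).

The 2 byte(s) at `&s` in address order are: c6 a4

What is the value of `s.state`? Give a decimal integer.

38

[0]=0xc6 [1]=0xa4 (little-endian) → word 0xa4c6
err:4 @ bit 0 → (0xa4c6>>0)&0xf = 0x6
ver:1 @ bit 4 → (0xa4c6>>4)&0x1 = 0x0
state:7 @ bit 5 → (0xa4c6>>5)&0x7f = 0x26  ←
kind:1 @ bit 12 → (0xa4c6>>12)&0x1 = 0x0
seq:2 @ bit 13 → (0xa4c6>>13)&0x3 = 0x1
addr_hi:1 @ bit 15 → (0xa4c6>>15)&0x1 = 0x1
state signed 7b, MSB=0: value = 38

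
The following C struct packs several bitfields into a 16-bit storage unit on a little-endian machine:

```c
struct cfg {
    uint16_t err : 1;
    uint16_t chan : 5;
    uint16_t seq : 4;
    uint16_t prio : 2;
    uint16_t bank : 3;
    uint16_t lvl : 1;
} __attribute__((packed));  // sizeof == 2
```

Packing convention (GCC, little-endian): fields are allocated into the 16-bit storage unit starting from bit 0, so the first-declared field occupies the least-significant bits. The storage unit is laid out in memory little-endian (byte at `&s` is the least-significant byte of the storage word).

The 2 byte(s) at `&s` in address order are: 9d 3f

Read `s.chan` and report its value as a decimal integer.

14

[0]=0x9d [1]=0x3f (little-endian) → word 0x3f9d
err:1 @ bit 0 → (0x3f9d>>0)&0x1 = 0x1
chan:5 @ bit 1 → (0x3f9d>>1)&0x1f = 0xe  ←
seq:4 @ bit 6 → (0x3f9d>>6)&0xf = 0xe
prio:2 @ bit 10 → (0x3f9d>>10)&0x3 = 0x3
bank:3 @ bit 12 → (0x3f9d>>12)&0x7 = 0x3
lvl:1 @ bit 15 → (0x3f9d>>15)&0x1 = 0x0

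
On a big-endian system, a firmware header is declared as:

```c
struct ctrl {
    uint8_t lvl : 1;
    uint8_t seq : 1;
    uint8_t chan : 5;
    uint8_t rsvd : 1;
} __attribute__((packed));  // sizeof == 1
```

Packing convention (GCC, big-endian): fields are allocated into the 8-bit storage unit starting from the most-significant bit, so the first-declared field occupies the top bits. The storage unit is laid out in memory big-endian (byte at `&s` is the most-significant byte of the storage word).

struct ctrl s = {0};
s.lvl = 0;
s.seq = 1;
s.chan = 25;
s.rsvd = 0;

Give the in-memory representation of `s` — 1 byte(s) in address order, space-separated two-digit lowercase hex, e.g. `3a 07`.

lvl (1b) val=0 bits=0x0 at bit 7: 0x00
seq (1b) val=1 bits=0x1 at bit 6: 0x40
chan (5b) val=25 bits=0x19 at bit 1: 0x72
rsvd (1b) val=0 bits=0x0 at bit 0: 0x72
word = 0x72 → big-endian bytes:
  [0]=0x72

72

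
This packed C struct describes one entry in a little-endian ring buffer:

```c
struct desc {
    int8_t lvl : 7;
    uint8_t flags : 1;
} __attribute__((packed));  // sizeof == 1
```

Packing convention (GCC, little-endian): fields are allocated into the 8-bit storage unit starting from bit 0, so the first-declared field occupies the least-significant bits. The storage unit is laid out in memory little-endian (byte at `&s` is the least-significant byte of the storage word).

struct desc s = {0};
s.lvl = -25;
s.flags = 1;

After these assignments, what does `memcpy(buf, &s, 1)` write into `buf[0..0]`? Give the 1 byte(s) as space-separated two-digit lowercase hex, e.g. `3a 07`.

e7

lvl (7b) val=-25 bits=0x67 at bit 0: 0x67
flags (1b) val=1 bits=0x1 at bit 7: 0xe7
word = 0xe7 → little-endian bytes:
  [0]=0xe7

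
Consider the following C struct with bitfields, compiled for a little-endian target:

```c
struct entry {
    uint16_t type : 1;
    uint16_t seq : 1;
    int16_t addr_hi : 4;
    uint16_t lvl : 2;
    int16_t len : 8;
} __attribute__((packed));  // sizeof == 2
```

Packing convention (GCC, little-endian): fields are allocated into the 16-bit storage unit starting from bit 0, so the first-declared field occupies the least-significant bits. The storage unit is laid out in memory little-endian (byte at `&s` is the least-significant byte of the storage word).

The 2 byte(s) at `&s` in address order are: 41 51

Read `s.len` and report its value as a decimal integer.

81

[0]=0x41 [1]=0x51 (little-endian) → word 0x5141
type [0+:1] = (word>>0) & 0x1 = 1
seq [1+:1] = (word>>1) & 0x1 = 0
addr_hi [2+:4] = (word>>2) & 0xf = 0
lvl [6+:2] = (word>>6) & 0x3 = 1
len [8+:8] = (word>>8) & 0xff = 81  ←
len signed 8b, MSB=0: value = 81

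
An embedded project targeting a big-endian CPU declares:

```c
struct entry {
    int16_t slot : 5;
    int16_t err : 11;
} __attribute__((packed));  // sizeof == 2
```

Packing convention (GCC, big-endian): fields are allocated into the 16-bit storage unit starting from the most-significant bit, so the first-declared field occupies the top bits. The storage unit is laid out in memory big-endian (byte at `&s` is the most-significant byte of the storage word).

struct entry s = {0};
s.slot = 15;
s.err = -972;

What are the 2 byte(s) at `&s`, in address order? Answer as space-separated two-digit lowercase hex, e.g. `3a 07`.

7c 34

slot (5b) val=15 bits=0xf at bit 11: 0x7800
err (11b) val=-972 bits=0x434 at bit 0: 0x7c34
word = 0x7c34 → big-endian bytes:
  [0]=0x7c  [1]=0x34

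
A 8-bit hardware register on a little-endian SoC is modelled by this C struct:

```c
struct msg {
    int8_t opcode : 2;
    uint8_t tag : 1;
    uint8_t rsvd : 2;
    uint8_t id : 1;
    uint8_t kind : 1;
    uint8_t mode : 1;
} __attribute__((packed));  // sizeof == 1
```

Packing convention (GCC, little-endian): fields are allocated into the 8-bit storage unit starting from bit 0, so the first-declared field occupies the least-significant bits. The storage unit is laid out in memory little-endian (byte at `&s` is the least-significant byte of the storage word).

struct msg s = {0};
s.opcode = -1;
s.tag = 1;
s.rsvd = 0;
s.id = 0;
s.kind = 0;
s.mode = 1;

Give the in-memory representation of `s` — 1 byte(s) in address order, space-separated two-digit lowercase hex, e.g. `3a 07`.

87

[0+:2] opcode=-1 & 0x3 = 0x3; word=0x03
[2+:1] tag=1 & 0x1 = 0x1; word=0x07
[3+:2] rsvd=0 & 0x3 = 0x0; word=0x07
[5+:1] id=0 & 0x1 = 0x0; word=0x07
[6+:1] kind=0 & 0x1 = 0x0; word=0x07
[7+:1] mode=1 & 0x1 = 0x1; word=0x87
word = 0x87 → little-endian bytes:
  [0]=0x87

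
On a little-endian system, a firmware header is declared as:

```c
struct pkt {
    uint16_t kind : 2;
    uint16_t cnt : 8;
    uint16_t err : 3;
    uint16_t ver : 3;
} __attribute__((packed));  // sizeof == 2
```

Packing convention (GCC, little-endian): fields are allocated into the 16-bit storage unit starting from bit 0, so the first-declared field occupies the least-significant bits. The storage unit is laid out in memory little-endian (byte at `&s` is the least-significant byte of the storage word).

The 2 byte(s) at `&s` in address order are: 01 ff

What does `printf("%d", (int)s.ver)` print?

[0]=0x01 [1]=0xff (little-endian) → word 0xff01
kind:2 @ bit 0 → (0xff01>>0)&0x3 = 0x1
cnt:8 @ bit 2 → (0xff01>>2)&0xff = 0xc0
err:3 @ bit 10 → (0xff01>>10)&0x7 = 0x7
ver:3 @ bit 13 → (0xff01>>13)&0x7 = 0x7  ←

7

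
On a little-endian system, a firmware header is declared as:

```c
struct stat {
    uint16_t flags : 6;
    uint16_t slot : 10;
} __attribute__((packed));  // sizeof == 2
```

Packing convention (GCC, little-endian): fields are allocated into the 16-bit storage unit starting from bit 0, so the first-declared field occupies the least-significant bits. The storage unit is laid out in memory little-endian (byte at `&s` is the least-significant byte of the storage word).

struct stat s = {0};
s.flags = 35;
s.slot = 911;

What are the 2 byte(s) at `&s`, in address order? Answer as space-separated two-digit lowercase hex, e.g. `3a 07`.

[0+:6] flags=35 & 0x3f = 0x23; word=0x0023
[6+:10] slot=911 & 0x3ff = 0x38f; word=0xe3e3
word = 0xe3e3 → little-endian bytes:
  [0]=0xe3  [1]=0xe3

e3 e3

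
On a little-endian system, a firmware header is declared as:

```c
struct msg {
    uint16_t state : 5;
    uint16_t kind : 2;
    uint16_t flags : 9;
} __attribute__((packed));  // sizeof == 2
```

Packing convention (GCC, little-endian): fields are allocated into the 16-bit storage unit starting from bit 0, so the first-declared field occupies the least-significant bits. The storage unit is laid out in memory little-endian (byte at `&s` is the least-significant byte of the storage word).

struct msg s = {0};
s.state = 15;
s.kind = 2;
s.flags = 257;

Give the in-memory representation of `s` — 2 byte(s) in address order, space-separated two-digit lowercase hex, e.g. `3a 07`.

[0+:5] state=15 & 0x1f = 0xf; word=0x000f
[5+:2] kind=2 & 0x3 = 0x2; word=0x004f
[7+:9] flags=257 & 0x1ff = 0x101; word=0x80cf
word = 0x80cf → little-endian bytes:
  [0]=0xcf  [1]=0x80

cf 80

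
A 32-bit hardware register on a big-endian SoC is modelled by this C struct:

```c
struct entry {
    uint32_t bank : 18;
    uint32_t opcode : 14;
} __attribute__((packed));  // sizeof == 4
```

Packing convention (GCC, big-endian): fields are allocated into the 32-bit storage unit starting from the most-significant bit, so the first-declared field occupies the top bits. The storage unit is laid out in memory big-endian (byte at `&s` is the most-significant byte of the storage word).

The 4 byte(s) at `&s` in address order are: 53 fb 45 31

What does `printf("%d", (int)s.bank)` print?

85997

[0]=0x53 [1]=0xfb [2]=0x45 [3]=0x31 (big-endian) → word 0x53fb4531
bank [14+:18] = (word>>14) & 0x3ffff = 85997  ←
opcode [0+:14] = (word>>0) & 0x3fff = 1329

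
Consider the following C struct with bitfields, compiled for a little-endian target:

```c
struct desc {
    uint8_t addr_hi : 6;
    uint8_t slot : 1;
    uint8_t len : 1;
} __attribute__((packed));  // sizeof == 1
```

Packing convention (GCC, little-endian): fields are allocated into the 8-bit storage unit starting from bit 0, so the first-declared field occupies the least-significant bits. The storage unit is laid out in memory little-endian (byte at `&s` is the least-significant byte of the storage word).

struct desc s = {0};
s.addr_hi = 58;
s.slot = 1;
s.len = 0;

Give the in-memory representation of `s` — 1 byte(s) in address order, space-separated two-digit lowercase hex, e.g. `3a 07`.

7a

[0+:6] addr_hi=58 & 0x3f = 0x3a; word=0x3a
[6+:1] slot=1 & 0x1 = 0x1; word=0x7a
[7+:1] len=0 & 0x1 = 0x0; word=0x7a
word = 0x7a → little-endian bytes:
  [0]=0x7a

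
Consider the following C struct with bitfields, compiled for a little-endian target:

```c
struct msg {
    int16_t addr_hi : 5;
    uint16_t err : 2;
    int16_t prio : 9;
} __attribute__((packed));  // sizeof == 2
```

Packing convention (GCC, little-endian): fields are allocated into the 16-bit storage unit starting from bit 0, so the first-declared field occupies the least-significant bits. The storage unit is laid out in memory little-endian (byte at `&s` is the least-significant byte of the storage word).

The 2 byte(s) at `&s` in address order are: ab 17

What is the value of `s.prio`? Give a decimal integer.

[0]=0xab [1]=0x17 (little-endian) → word 0x17ab
addr_hi [0+:5] = (word>>0) & 0x1f = 11
err [5+:2] = (word>>5) & 0x3 = 1
prio [7+:9] = (word>>7) & 0x1ff = 47  ←
prio signed 9b, MSB=0: value = 47

47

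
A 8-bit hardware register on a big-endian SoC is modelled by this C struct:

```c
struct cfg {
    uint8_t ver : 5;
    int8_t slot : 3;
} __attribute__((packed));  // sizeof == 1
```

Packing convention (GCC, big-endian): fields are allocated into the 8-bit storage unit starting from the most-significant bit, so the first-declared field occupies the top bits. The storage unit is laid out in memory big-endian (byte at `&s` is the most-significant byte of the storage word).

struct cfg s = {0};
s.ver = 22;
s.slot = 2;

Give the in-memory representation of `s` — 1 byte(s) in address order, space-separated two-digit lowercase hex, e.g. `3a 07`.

b2

[3+:5] ver=22 & 0x1f = 0x16; word=0xb0
[0+:3] slot=2 & 0x7 = 0x2; word=0xb2
word = 0xb2 → big-endian bytes:
  [0]=0xb2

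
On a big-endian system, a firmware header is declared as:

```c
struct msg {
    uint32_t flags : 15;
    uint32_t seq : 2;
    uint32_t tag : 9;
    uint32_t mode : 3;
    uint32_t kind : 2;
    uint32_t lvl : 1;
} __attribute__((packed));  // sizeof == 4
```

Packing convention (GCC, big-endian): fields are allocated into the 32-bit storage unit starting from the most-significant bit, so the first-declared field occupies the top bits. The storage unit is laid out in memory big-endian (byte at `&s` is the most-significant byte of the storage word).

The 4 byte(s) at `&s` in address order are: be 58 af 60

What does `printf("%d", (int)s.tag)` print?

189

[0]=0xbe [1]=0x58 [2]=0xaf [3]=0x60 (big-endian) → word 0xbe58af60
flags:15 @ bit 17 → (0xbe58af60>>17)&0x7fff = 0x5f2c
seq:2 @ bit 15 → (0xbe58af60>>15)&0x3 = 0x1
tag:9 @ bit 6 → (0xbe58af60>>6)&0x1ff = 0xbd  ←
mode:3 @ bit 3 → (0xbe58af60>>3)&0x7 = 0x4
kind:2 @ bit 1 → (0xbe58af60>>1)&0x3 = 0x0
lvl:1 @ bit 0 → (0xbe58af60>>0)&0x1 = 0x0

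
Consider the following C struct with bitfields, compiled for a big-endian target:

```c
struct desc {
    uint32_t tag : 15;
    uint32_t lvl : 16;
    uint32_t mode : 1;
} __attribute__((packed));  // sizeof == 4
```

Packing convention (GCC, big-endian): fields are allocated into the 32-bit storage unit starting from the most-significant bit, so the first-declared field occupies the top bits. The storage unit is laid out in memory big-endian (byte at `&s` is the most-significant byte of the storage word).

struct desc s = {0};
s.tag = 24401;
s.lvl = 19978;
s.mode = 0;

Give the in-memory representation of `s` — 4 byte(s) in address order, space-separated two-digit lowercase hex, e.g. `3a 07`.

be a2 9c 14

tag:15 = 24401 → 0x5f51 << 17 → word 0xbea20000
lvl:16 = 19978 → 0x4e0a << 1 → word 0xbea29c14
mode:1 = 0 → 0x0 << 0 → word 0xbea29c14
word = 0xbea29c14 → big-endian bytes:
  [0]=0xbe  [1]=0xa2  [2]=0x9c  [3]=0x14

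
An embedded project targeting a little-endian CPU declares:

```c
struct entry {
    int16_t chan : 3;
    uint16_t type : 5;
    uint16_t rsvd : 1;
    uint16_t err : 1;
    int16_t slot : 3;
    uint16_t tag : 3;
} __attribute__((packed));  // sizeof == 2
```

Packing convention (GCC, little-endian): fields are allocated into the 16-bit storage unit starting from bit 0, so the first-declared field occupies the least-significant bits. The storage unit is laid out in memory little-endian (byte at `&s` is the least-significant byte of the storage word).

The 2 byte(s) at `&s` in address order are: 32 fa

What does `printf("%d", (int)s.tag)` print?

7

[0]=0x32 [1]=0xfa (little-endian) → word 0xfa32
chan [0+:3] = (word>>0) & 0x7 = 2
type [3+:5] = (word>>3) & 0x1f = 6
rsvd [8+:1] = (word>>8) & 0x1 = 0
err [9+:1] = (word>>9) & 0x1 = 1
slot [10+:3] = (word>>10) & 0x7 = 6
tag [13+:3] = (word>>13) & 0x7 = 7  ←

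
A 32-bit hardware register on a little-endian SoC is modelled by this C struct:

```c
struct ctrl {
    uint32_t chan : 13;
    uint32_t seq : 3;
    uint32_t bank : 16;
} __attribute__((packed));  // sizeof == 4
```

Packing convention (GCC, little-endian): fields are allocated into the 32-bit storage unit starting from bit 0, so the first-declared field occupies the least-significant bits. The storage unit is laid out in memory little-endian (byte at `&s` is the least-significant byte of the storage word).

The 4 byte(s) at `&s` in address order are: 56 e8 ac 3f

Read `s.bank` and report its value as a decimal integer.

[0]=0x56 [1]=0xe8 [2]=0xac [3]=0x3f (little-endian) → word 0x3face856
chan:13 @ bit 0 → (0x3face856>>0)&0x1fff = 0x856
seq:3 @ bit 13 → (0x3face856>>13)&0x7 = 0x7
bank:16 @ bit 16 → (0x3face856>>16)&0xffff = 0x3fac  ←

16300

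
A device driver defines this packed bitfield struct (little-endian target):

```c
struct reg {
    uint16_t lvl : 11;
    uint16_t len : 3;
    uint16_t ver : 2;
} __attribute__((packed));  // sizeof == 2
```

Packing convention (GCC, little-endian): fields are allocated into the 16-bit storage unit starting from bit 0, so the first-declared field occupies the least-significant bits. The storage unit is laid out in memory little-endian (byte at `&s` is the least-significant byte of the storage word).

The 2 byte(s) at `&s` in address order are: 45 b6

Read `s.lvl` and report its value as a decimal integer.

1605

[0]=0x45 [1]=0xb6 (little-endian) → word 0xb645
lvl [0+:11] = (word>>0) & 0x7ff = 1605  ←
len [11+:3] = (word>>11) & 0x7 = 6
ver [14+:2] = (word>>14) & 0x3 = 2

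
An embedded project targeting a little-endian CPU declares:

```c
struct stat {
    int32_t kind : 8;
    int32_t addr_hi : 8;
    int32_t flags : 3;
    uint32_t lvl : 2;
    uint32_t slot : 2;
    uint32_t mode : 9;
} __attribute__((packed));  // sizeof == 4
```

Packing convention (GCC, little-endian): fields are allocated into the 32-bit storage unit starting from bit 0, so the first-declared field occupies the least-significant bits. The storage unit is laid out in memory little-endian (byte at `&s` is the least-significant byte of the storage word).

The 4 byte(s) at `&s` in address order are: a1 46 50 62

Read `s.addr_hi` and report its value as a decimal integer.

[0]=0xa1 [1]=0x46 [2]=0x50 [3]=0x62 (little-endian) → word 0x625046a1
kind [0+:8] = (word>>0) & 0xff = 161
addr_hi [8+:8] = (word>>8) & 0xff = 70  ←
flags [16+:3] = (word>>16) & 0x7 = 0
lvl [19+:2] = (word>>19) & 0x3 = 2
slot [21+:2] = (word>>21) & 0x3 = 2
mode [23+:9] = (word>>23) & 0x1ff = 196
addr_hi signed 8b, MSB=0: value = 70

70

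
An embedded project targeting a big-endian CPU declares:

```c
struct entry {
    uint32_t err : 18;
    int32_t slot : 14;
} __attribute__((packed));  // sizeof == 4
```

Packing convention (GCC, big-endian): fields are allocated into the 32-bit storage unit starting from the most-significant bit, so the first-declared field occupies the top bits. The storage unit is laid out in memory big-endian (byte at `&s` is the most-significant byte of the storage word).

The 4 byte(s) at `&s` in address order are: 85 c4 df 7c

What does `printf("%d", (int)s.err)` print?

136979

[0]=0x85 [1]=0xc4 [2]=0xdf [3]=0x7c (big-endian) → word 0x85c4df7c
err:18 @ bit 14 → (0x85c4df7c>>14)&0x3ffff = 0x21713  ←
slot:14 @ bit 0 → (0x85c4df7c>>0)&0x3fff = 0x1f7c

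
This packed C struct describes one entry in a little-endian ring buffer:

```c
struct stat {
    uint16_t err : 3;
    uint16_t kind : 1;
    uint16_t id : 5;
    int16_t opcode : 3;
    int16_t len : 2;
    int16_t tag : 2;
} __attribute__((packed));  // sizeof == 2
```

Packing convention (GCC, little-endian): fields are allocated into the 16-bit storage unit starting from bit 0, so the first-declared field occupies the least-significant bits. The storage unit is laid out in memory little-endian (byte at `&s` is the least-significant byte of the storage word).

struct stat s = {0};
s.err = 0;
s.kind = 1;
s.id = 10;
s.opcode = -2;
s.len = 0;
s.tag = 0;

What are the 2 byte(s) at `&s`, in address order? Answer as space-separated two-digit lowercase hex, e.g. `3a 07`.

err:3 = 0 → 0x0 << 0 → word 0x0000
kind:1 = 1 → 0x1 << 3 → word 0x0008
id:5 = 10 → 0xa << 4 → word 0x00a8
opcode:3 = -2 → 0x6 << 9 → word 0x0ca8
len:2 = 0 → 0x0 << 12 → word 0x0ca8
tag:2 = 0 → 0x0 << 14 → word 0x0ca8
word = 0x0ca8 → little-endian bytes:
  [0]=0xa8  [1]=0x0c

a8 0c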